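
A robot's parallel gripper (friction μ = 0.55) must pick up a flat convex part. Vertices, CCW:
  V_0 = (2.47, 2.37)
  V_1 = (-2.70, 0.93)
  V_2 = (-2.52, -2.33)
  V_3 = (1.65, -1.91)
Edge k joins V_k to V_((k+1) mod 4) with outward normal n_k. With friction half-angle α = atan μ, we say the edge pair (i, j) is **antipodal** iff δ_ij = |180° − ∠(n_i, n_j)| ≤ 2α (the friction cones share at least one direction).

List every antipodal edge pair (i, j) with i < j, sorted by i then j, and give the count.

α = atan 0.55 = 28.81°;  2α = 57.62°
n_0 = (-0.2683, +0.9633)
n_1 = (-0.9985, -0.0551)
n_2 = (+0.1002, -0.9950)
n_3 = (+0.9821, -0.1882)
  (0,1): δ = 102.40°  ·
  (0,2): δ = 9.81°  ✓
  (0,3): δ = 63.59°  ·
  (1,2): δ = 87.41°  ·
  (1,3): δ = 14.01°  ✓
  (2,3): δ = 106.60°  ·
antipodal pairs: 2

count = 2; pairs: (0,2), (1,3)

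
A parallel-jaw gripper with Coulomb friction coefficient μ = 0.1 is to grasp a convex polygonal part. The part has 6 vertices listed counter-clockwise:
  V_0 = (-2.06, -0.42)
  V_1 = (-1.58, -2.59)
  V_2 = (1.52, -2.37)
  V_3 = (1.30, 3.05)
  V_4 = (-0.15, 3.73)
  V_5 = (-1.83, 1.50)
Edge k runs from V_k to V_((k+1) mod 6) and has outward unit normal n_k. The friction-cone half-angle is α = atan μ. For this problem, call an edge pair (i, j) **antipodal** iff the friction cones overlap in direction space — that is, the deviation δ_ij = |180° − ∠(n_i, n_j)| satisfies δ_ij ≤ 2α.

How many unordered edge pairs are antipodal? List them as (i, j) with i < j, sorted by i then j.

count = 2; pairs: (0,2), (2,5)

α = atan 0.1 = 5.71°;  2α = 11.42°
n_0 = (-0.9764, -0.2160)
n_1 = (+0.0708, -0.9975)
n_2 = (+0.9992, +0.0406)
n_3 = (+0.4246, +0.9054)
n_4 = (-0.7987, +0.6017)
n_5 = (-0.9929, +0.1189)
  (0,1): δ = 98.41°  ·
  (0,2): δ = 10.15°  ✓
  (0,3): δ = 52.40°  ·
  (0,4): δ = 130.53°  ·
  (0,5): δ = 160.70°  ·
  (1,2): δ = 91.73°  ·
  (1,3): δ = 29.18°  ·
  (1,4): δ = 48.95°  ·
  (1,5): δ = 79.11°  ·
  (2,3): δ = 117.45°  ·
  (2,4): δ = 39.32°  ·
  (2,5): δ = 9.16°  ✓
  (3,4): δ = 101.87°  ·
  (3,5): δ = 71.71°  ·
  (4,5): δ = 149.84°  ·
antipodal pairs: 2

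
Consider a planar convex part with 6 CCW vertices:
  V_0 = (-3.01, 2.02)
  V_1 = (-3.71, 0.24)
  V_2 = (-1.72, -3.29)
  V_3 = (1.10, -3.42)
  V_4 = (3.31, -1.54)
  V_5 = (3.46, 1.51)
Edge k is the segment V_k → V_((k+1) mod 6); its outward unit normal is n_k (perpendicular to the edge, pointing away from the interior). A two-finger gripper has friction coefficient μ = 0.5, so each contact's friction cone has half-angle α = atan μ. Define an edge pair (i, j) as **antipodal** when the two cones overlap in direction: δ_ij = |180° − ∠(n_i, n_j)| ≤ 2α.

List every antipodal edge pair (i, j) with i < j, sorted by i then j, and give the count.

α = atan 0.5 = 26.57°;  2α = 53.13°
n_0 = (-0.9306, +0.3660)
n_1 = (-0.8711, -0.4911)
n_2 = (-0.0461, -0.9989)
n_3 = (+0.6479, -0.7617)
n_4 = (+0.9988, -0.0491)
n_5 = (+0.0786, +0.9969)
  (0,1): δ = 129.12°  ·
  (0,2): δ = 71.17°  ·
  (0,3): δ = 28.15°  ✓
  (0,4): δ = 18.65°  ✓
  (0,5): δ = 106.96°  ·
  (1,2): δ = 122.05°  ·
  (1,3): δ = 79.02°  ·
  (1,4): δ = 32.23°  ✓
  (1,5): δ = 56.08°  ·
  (2,3): δ = 136.97°  ·
  (2,4): δ = 90.18°  ·
  (2,5): δ = 1.87°  ✓
  (3,4): δ = 133.20°  ·
  (3,5): δ = 44.89°  ✓
  (4,5): δ = 91.69°  ·
antipodal pairs: 5

count = 5; pairs: (0,3), (0,4), (1,4), (2,5), (3,5)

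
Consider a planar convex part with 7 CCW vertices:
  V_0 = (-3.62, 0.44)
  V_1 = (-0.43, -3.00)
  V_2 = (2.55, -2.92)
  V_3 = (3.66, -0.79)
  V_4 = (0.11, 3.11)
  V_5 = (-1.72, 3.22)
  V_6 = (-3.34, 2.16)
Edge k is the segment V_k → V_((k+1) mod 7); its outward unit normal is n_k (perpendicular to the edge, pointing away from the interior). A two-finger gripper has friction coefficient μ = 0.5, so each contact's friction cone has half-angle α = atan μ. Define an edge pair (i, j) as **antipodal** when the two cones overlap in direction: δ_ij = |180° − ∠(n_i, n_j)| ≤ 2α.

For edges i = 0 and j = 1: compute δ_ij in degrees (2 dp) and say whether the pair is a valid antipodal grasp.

δ = 131.30°, invalid

α = atan 0.5 = 26.57°;  2α = 53.13°
edge 0: e_0 = (+3.19, -3.44);  n_0 = (-0.7332, -0.6800)
edge 1: e_1 = (+2.98, +0.08);  n_1 = (+0.0268, -0.9996)
∠(n_0, n_1) = 48.70°
δ = |180° − 48.70°| = 131.30°
131.30° > 2α = 53.13°  →  invalid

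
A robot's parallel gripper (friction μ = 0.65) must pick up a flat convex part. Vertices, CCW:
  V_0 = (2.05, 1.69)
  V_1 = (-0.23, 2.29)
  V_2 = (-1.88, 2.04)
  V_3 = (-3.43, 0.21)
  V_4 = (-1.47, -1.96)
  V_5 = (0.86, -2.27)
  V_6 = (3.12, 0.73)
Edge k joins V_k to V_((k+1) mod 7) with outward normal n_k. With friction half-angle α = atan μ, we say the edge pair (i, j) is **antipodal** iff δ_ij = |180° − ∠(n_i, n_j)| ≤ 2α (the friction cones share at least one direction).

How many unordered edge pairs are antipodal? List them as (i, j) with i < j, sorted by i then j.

α = atan 0.65 = 33.02°;  2α = 66.05°
n_0 = (+0.2545, +0.9671)
n_1 = (-0.1498, +0.9887)
n_2 = (-0.7631, +0.6463)
n_3 = (-0.7421, -0.6703)
n_4 = (-0.1319, -0.9913)
n_5 = (+0.7987, -0.6017)
n_6 = (+0.6678, +0.7443)
  (0,1): δ = 156.64°  ·
  (0,2): δ = 115.52°  ·
  (0,3): δ = 33.17°  ✓
  (0,4): δ = 7.17°  ✓
  (0,5): δ = 67.75°  ·
  (0,6): δ = 152.85°  ·
  (1,2): δ = 138.88°  ·
  (1,3): δ = 56.53°  ✓
  (1,4): δ = 16.19°  ✓
  (1,5): δ = 44.39°  ✓
  (1,6): δ = 129.49°  ·
  (2,3): δ = 97.65°  ·
  (2,4): δ = 57.31°  ✓
  (2,5): δ = 3.27°  ✓
  (2,6): δ = 88.37°  ·
  (3,4): δ = 139.67°  ·
  (3,5): δ = 79.08°  ·
  (3,6): δ = 6.01°  ✓
  (4,5): δ = 119.41°  ·
  (4,6): δ = 34.32°  ✓
  (5,6): δ = 94.91°  ·
antipodal pairs: 9

count = 9; pairs: (0,3), (0,4), (1,3), (1,4), (1,5), (2,4), (2,5), (3,6), (4,6)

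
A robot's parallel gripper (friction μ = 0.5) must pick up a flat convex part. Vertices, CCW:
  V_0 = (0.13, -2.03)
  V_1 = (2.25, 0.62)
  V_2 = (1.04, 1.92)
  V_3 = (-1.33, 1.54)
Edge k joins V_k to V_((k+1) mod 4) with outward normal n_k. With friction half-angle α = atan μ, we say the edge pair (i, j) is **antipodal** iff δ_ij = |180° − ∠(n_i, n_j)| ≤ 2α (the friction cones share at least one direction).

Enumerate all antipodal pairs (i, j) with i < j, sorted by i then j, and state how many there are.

count = 2; pairs: (0,2), (1,3)

α = atan 0.5 = 26.57°;  2α = 53.13°
n_0 = (+0.7809, -0.6247)
n_1 = (+0.7320, +0.6813)
n_2 = (-0.1583, +0.9874)
n_3 = (-0.9256, -0.3785)
  (0,1): δ = 98.39°  ·
  (0,2): δ = 42.23°  ✓
  (0,3): δ = 60.90°  ·
  (1,2): δ = 123.84°  ·
  (1,3): δ = 20.70°  ✓
  (2,3): δ = 76.87°  ·
antipodal pairs: 2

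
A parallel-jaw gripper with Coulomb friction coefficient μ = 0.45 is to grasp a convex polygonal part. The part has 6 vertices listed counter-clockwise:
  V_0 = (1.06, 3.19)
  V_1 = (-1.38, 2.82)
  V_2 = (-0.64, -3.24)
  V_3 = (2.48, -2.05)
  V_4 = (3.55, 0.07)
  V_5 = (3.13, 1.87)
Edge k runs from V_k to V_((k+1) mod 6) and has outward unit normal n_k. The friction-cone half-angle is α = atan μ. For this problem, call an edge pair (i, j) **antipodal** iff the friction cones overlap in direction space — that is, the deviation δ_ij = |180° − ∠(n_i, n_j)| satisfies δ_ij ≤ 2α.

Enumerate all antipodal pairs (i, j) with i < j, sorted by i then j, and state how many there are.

count = 3; pairs: (0,2), (1,3), (1,4)

α = atan 0.45 = 24.23°;  2α = 48.46°
n_0 = (-0.1499, +0.9887)
n_1 = (-0.9926, -0.1212)
n_2 = (+0.3564, -0.9343)
n_3 = (+0.8927, -0.4506)
n_4 = (+0.9738, +0.2272)
n_5 = (+0.5377, +0.8432)
  (0,1): δ = 91.66°  ·
  (0,2): δ = 12.25°  ✓
  (0,3): δ = 54.60°  ·
  (0,4): δ = 94.51°  ·
  (0,5): δ = 138.85°  ·
  (1,2): δ = 76.08°  ·
  (1,3): δ = 33.74°  ✓
  (1,4): δ = 6.17°  ✓
  (1,5): δ = 50.51°  ·
  (2,3): δ = 137.66°  ·
  (2,4): δ = 97.74°  ·
  (2,5): δ = 53.40°  ·
  (3,4): δ = 140.09°  ·
  (3,5): δ = 95.74°  ·
  (4,5): δ = 135.66°  ·
antipodal pairs: 3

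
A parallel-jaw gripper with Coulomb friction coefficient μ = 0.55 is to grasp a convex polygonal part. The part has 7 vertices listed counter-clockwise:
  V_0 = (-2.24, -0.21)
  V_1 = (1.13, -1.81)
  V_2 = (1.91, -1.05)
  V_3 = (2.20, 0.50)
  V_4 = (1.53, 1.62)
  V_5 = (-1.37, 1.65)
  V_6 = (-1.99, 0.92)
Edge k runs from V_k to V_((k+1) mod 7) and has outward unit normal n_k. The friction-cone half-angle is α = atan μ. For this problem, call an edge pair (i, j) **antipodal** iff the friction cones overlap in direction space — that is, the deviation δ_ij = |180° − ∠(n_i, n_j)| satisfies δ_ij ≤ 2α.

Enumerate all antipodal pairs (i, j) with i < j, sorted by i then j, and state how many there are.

count = 8; pairs: (0,3), (0,4), (1,4), (1,5), (1,6), (2,5), (2,6), (3,6)

α = atan 0.55 = 28.81°;  2α = 57.62°
n_0 = (-0.4289, -0.9034)
n_1 = (+0.6979, -0.7162)
n_2 = (+0.9829, -0.1839)
n_3 = (+0.8582, +0.5134)
n_4 = (+0.0103, +0.9999)
n_5 = (-0.7622, +0.6473)
n_6 = (-0.9764, +0.2160)
  (0,1): δ = 110.35°  ·
  (0,2): δ = 75.20°  ·
  (0,3): δ = 33.71°  ✓
  (0,4): δ = 24.80°  ✓
  (0,5): δ = 75.06°  ·
  (0,6): δ = 102.92°  ·
  (1,2): δ = 144.85°  ·
  (1,3): δ = 103.37°  ·
  (1,4): δ = 44.85°  ✓
  (1,5): δ = 5.40°  ✓
  (1,6): δ = 33.27°  ✓
  (2,3): δ = 138.51°  ·
  (2,4): δ = 80.00°  ·
  (2,5): δ = 29.74°  ✓
  (2,6): δ = 1.88°  ✓
  (3,4): δ = 121.48°  ·
  (3,5): δ = 71.23°  ·
  (3,6): δ = 43.36°  ✓
  (4,5): δ = 129.75°  ·
  (4,6): δ = 101.88°  ·
  (5,6): δ = 152.13°  ·
antipodal pairs: 8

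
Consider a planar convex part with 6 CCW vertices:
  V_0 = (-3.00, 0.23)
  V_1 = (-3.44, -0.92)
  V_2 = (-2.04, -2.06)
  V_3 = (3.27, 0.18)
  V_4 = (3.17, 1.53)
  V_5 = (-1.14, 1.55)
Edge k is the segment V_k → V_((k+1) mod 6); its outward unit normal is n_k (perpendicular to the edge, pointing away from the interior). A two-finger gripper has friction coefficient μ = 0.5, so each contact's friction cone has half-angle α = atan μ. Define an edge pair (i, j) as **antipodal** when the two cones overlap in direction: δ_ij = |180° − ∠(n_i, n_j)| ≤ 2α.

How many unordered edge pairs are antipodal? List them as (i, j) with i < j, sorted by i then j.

α = atan 0.5 = 26.57°;  2α = 53.13°
n_0 = (-0.9340, +0.3573)
n_1 = (-0.6314, -0.7754)
n_2 = (+0.3887, -0.9214)
n_3 = (+0.9973, +0.0739)
n_4 = (+0.0046, +1.0000)
n_5 = (-0.5787, +0.8155)
  (0,1): δ = 108.22°  ·
  (0,2): δ = 46.19°  ✓
  (0,3): δ = 25.17°  ✓
  (0,4): δ = 110.67°  ·
  (0,5): δ = 146.30°  ·
  (1,2): δ = 117.97°  ·
  (1,3): δ = 46.61°  ✓
  (1,4): δ = 38.89°  ✓
  (1,5): δ = 74.52°  ·
  (2,3): δ = 108.64°  ·
  (2,4): δ = 23.14°  ✓
  (2,5): δ = 12.49°  ✓
  (3,4): δ = 94.50°  ·
  (3,5): δ = 58.87°  ·
  (4,5): δ = 144.37°  ·
antipodal pairs: 6

count = 6; pairs: (0,2), (0,3), (1,3), (1,4), (2,4), (2,5)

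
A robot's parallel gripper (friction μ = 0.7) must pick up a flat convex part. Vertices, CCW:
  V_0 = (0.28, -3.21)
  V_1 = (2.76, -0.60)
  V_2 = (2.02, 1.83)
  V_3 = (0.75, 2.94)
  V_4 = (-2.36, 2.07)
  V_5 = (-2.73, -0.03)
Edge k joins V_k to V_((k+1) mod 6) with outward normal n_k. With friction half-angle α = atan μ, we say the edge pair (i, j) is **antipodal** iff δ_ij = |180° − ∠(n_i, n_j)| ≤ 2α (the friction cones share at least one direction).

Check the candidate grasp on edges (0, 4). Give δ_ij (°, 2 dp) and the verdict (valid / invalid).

α = atan 0.7 = 34.99°;  2α = 69.98°
edge 0: e_0 = (+2.48, +2.61);  n_0 = (+0.7249, -0.6888)
edge 4: e_4 = (-0.37, -2.10);  n_4 = (-0.9848, +0.1735)
∠(n_0, n_4) = 146.46°
δ = |180° − 146.46°| = 33.54°
33.54° ≤ 2α = 69.98°  →  valid

δ = 33.54°, valid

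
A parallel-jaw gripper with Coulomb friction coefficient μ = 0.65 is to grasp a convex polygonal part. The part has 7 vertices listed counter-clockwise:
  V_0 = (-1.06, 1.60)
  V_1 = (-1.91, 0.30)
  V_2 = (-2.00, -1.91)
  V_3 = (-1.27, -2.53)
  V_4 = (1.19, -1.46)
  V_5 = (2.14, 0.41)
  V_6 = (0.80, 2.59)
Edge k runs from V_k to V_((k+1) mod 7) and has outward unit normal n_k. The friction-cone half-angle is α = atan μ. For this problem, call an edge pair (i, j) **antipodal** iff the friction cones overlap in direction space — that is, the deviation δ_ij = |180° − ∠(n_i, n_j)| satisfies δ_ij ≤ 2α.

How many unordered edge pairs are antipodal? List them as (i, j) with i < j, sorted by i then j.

α = atan 0.65 = 33.02°;  2α = 66.05°
n_0 = (-0.8370, +0.5472)
n_1 = (-0.9992, +0.0407)
n_2 = (-0.6473, -0.7622)
n_3 = (+0.3989, -0.9170)
n_4 = (+0.8915, -0.4529)
n_5 = (+0.8519, +0.5237)
n_6 = (-0.4698, +0.8827)
  (0,1): δ = 149.15°  ·
  (0,2): δ = 97.16°  ·
  (0,3): δ = 33.31°  ✓
  (0,4): δ = 6.25°  ✓
  (0,5): δ = 64.76°  ✓
  (0,6): δ = 151.20°  ·
  (1,2): δ = 128.01°  ·
  (1,3): δ = 64.16°  ✓
  (1,4): δ = 24.60°  ✓
  (1,5): δ = 33.91°  ✓
  (1,6): δ = 120.36°  ·
  (2,3): δ = 116.15°  ·
  (2,4): δ = 76.59°  ·
  (2,5): δ = 18.08°  ✓
  (2,6): δ = 68.37°  ·
  (3,4): δ = 140.44°  ·
  (3,5): δ = 81.93°  ·
  (3,6): δ = 4.52°  ✓
  (4,5): δ = 121.49°  ·
  (4,6): δ = 35.04°  ✓
  (5,6): δ = 93.55°  ·
antipodal pairs: 9

count = 9; pairs: (0,3), (0,4), (0,5), (1,3), (1,4), (1,5), (2,5), (3,6), (4,6)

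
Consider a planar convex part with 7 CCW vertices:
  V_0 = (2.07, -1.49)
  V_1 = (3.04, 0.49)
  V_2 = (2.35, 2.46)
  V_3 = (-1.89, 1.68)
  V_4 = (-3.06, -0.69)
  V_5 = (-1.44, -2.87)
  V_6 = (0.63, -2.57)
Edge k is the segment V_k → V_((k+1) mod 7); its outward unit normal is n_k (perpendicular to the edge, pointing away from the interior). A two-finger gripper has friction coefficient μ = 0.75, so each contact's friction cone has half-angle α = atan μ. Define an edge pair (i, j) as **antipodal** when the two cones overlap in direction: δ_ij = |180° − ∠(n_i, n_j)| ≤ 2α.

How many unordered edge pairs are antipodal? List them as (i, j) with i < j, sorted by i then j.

α = atan 0.75 = 36.87°;  2α = 73.74°
n_0 = (+0.8980, -0.4399)
n_1 = (+0.9438, +0.3306)
n_2 = (-0.1809, +0.9835)
n_3 = (-0.8967, +0.4427)
n_4 = (-0.8026, -0.5965)
n_5 = (+0.1434, -0.9897)
n_6 = (+0.6000, -0.8000)
  (0,1): δ = 134.60°  ·
  (0,2): δ = 53.48°  ✓
  (0,3): δ = 0.17°  ✓
  (0,4): δ = 62.72°  ✓
  (0,5): δ = 124.35°  ·
  (0,6): δ = 152.97°  ·
  (1,2): δ = 98.88°  ·
  (1,3): δ = 45.58°  ✓
  (1,4): δ = 17.31°  ✓
  (1,5): δ = 78.94°  ·
  (1,6): δ = 107.57°  ·
  (2,3): δ = 126.70°  ·
  (2,4): δ = 63.81°  ✓
  (2,5): δ = 2.18°  ✓
  (2,6): δ = 26.45°  ✓
  (3,4): δ = 117.11°  ·
  (3,5): δ = 55.48°  ✓
  (3,6): δ = 26.86°  ✓
  (4,5): δ = 118.37°  ·
  (4,6): δ = 89.75°  ·
  (5,6): δ = 151.38°  ·
antipodal pairs: 10

count = 10; pairs: (0,2), (0,3), (0,4), (1,3), (1,4), (2,4), (2,5), (2,6), (3,5), (3,6)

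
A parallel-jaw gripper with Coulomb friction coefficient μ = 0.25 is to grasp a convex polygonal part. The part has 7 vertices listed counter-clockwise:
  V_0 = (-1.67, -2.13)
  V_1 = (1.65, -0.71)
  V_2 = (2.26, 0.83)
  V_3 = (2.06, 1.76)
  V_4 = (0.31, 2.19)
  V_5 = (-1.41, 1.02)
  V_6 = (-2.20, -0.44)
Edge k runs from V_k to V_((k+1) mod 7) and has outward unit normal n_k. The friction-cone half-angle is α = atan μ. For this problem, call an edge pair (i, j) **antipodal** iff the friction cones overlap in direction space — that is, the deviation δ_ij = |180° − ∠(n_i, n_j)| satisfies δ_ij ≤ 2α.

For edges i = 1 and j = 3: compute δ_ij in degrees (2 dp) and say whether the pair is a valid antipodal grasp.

δ = 82.20°, invalid

α = atan 0.25 = 14.04°;  2α = 28.07°
edge 1: e_1 = (+0.61, +1.54);  n_1 = (+0.9297, -0.3683)
edge 3: e_3 = (-1.75, +0.43);  n_3 = (+0.2386, +0.9711)
∠(n_1, n_3) = 97.80°
δ = |180° − 97.80°| = 82.20°
82.20° > 2α = 28.07°  →  invalid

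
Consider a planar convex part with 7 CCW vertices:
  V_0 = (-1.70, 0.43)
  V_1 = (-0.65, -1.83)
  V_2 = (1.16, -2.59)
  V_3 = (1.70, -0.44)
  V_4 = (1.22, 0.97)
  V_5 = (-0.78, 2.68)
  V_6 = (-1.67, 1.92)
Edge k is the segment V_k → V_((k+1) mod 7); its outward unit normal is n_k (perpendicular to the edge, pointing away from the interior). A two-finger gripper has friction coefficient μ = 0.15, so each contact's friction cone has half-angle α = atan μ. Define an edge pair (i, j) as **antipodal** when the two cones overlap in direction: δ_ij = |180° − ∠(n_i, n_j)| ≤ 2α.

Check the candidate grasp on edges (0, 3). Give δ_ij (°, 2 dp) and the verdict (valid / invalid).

δ = 6.12°, valid

α = atan 0.15 = 8.53°;  2α = 17.06°
edge 0: e_0 = (+1.05, -2.26);  n_0 = (-0.9069, -0.4213)
edge 3: e_3 = (-0.48, +1.41);  n_3 = (+0.9466, +0.3223)
∠(n_0, n_3) = 173.88°
δ = |180° − 173.88°| = 6.12°
6.12° ≤ 2α = 17.06°  →  valid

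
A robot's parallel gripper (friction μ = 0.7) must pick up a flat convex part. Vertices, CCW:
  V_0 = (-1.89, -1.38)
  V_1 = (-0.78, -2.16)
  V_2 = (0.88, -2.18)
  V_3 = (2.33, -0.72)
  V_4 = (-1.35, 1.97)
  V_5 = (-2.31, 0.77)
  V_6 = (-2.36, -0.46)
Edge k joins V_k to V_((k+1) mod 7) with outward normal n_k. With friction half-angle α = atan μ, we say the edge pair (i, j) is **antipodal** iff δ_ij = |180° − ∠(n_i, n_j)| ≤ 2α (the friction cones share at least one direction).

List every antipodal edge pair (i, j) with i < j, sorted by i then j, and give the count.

α = atan 0.7 = 34.99°;  2α = 69.98°
n_0 = (-0.5749, -0.8182)
n_1 = (-0.0120, -0.9999)
n_2 = (+0.7095, -0.7047)
n_3 = (+0.5901, +0.8073)
n_4 = (-0.7809, +0.6247)
n_5 = (-0.9992, +0.0406)
n_6 = (-0.8905, -0.4549)
  (0,1): δ = 145.59°  ·
  (0,2): δ = 99.71°  ·
  (0,3): δ = 1.07°  ✓
  (0,4): δ = 86.44°  ·
  (0,5): δ = 122.77°  ·
  (0,6): δ = 152.16°  ·
  (1,2): δ = 134.11°  ·
  (1,3): δ = 35.48°  ✓
  (1,4): δ = 52.03°  ✓
  (1,5): δ = 88.36°  ·
  (1,6): δ = 117.75°  ·
  (2,3): δ = 81.36°  ·
  (2,4): δ = 6.14°  ✓
  (2,5): δ = 42.48°  ✓
  (2,6): δ = 71.86°  ·
  (3,4): δ = 92.49°  ·
  (3,5): δ = 56.16°  ✓
  (3,6): δ = 26.77°  ✓
  (4,5): δ = 143.67°  ·
  (4,6): δ = 114.28°  ·
  (5,6): δ = 150.61°  ·
antipodal pairs: 7

count = 7; pairs: (0,3), (1,3), (1,4), (2,4), (2,5), (3,5), (3,6)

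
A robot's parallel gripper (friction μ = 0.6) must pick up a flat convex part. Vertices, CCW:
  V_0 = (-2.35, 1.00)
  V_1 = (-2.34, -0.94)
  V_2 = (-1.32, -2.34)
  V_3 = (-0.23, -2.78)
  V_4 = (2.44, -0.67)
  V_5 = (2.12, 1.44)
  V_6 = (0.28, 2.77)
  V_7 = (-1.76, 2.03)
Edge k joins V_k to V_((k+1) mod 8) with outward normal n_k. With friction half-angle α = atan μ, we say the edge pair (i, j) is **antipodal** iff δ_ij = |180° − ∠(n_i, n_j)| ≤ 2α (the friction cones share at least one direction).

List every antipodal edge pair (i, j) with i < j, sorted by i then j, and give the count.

count = 11; pairs: (0,3), (0,4), (0,5), (1,4), (1,5), (2,4), (2,5), (2,6), (3,6), (3,7), (4,7)

α = atan 0.6 = 30.96°;  2α = 61.93°
n_0 = (-1.0000, -0.0052)
n_1 = (-0.8082, -0.5889)
n_2 = (-0.3743, -0.9273)
n_3 = (+0.6200, -0.7846)
n_4 = (+0.9887, +0.1499)
n_5 = (+0.5858, +0.8104)
n_6 = (-0.3410, +0.9401)
n_7 = (-0.8677, +0.4970)
  (0,1): δ = 144.22°  ·
  (0,2): δ = 112.28°  ·
  (0,3): δ = 51.98°  ✓
  (0,4): δ = 8.33°  ✓
  (0,5): δ = 53.84°  ✓
  (0,6): δ = 109.64°  ·
  (0,7): δ = 149.90°  ·
  (1,2): δ = 148.06°  ·
  (1,3): δ = 87.76°  ·
  (1,4): δ = 27.45°  ✓
  (1,5): δ = 18.06°  ✓
  (1,6): δ = 73.86°  ·
  (1,7): δ = 114.12°  ·
  (2,3): δ = 119.70°  ·
  (2,4): δ = 59.39°  ✓
  (2,5): δ = 13.88°  ✓
  (2,6): δ = 41.92°  ✓
  (2,7): δ = 82.18°  ·
  (3,4): δ = 119.69°  ·
  (3,5): δ = 74.18°  ·
  (3,6): δ = 18.38°  ✓
  (3,7): δ = 21.88°  ✓
  (4,5): δ = 134.48°  ·
  (4,6): δ = 78.69°  ·
  (4,7): δ = 38.43°  ✓
  (5,6): δ = 124.20°  ·
  (5,7): δ = 83.94°  ·
  (6,7): δ = 139.74°  ·
antipodal pairs: 11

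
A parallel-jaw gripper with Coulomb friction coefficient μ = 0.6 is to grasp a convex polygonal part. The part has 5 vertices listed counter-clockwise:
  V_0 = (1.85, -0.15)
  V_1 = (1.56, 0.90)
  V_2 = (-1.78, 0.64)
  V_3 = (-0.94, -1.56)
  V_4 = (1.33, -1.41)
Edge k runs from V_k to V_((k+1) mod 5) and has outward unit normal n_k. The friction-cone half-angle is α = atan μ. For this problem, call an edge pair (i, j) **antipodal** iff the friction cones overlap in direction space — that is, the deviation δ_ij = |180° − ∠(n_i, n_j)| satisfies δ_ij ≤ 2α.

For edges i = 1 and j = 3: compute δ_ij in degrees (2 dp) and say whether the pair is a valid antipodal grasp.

δ = 0.67°, valid

α = atan 0.6 = 30.96°;  2α = 61.93°
edge 1: e_1 = (-3.34, -0.26);  n_1 = (-0.0776, +0.9970)
edge 3: e_3 = (+2.27, +0.15);  n_3 = (+0.0659, -0.9978)
∠(n_1, n_3) = 179.33°
δ = |180° − 179.33°| = 0.67°
0.67° ≤ 2α = 61.93°  →  valid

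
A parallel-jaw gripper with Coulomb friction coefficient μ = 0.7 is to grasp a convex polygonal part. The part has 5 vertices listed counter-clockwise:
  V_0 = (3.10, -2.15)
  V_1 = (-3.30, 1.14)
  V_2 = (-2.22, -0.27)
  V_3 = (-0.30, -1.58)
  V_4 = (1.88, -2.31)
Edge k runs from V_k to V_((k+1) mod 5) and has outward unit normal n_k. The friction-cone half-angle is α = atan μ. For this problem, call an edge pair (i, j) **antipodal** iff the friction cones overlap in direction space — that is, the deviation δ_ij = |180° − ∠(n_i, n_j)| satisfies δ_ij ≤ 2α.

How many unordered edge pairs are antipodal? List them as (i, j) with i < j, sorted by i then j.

α = atan 0.7 = 34.99°;  2α = 69.98°
n_0 = (+0.4572, +0.8894)
n_1 = (-0.7939, -0.6081)
n_2 = (-0.5636, -0.8260)
n_3 = (-0.3175, -0.9482)
n_4 = (+0.1300, -0.9915)
  (0,1): δ = 25.34°  ✓
  (0,2): δ = 7.10°  ✓
  (0,3): δ = 8.69°  ✓
  (0,4): δ = 34.68°  ✓
  (1,2): δ = 161.76°  ·
  (1,3): δ = 145.96°  ·
  (1,4): δ = 119.98°  ·
  (2,3): δ = 164.21°  ·
  (2,4): δ = 138.22°  ·
  (3,4): δ = 154.01°  ·
antipodal pairs: 4

count = 4; pairs: (0,1), (0,2), (0,3), (0,4)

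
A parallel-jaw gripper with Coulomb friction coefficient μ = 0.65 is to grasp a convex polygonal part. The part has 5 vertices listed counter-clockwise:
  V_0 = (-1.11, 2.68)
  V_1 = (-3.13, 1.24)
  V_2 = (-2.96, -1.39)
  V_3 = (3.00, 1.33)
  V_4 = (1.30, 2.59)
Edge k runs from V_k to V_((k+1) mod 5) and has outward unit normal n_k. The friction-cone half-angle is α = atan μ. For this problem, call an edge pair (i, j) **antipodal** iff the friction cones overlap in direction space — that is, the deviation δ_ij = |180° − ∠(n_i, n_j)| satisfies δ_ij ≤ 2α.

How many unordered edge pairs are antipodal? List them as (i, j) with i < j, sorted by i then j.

α = atan 0.65 = 33.02°;  2α = 66.05°
n_0 = (-0.5805, +0.8143)
n_1 = (-0.9979, -0.0645)
n_2 = (+0.4152, -0.9097)
n_3 = (+0.5955, +0.8034)
n_4 = (+0.0373, +0.9993)
  (0,1): δ = 121.79°  ·
  (0,2): δ = 10.95°  ✓
  (0,3): δ = 107.97°  ·
  (0,4): δ = 142.38°  ·
  (1,2): δ = 69.17°  ·
  (1,3): δ = 49.76°  ✓
  (1,4): δ = 84.16°  ·
  (2,3): δ = 61.08°  ✓
  (2,4): δ = 26.67°  ✓
  (3,4): δ = 145.59°  ·
antipodal pairs: 4

count = 4; pairs: (0,2), (1,3), (2,3), (2,4)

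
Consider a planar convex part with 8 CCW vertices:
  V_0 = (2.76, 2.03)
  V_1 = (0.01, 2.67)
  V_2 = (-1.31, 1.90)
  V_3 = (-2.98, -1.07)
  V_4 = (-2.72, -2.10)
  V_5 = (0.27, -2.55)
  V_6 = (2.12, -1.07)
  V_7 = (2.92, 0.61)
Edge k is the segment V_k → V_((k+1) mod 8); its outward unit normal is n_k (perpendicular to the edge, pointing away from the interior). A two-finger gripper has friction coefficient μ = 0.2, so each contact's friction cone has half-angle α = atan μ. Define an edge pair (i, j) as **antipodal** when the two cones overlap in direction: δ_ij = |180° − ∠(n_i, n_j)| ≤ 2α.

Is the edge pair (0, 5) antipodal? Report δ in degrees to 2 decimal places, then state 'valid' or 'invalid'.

α = atan 0.2 = 11.31°;  2α = 22.62°
edge 0: e_0 = (-2.75, +0.64);  n_0 = (+0.2267, +0.9740)
edge 5: e_5 = (+1.85, +1.48);  n_5 = (+0.6247, -0.7809)
∠(n_0, n_5) = 128.24°
δ = |180° − 128.24°| = 51.76°
51.76° > 2α = 22.62°  →  invalid

δ = 51.76°, invalid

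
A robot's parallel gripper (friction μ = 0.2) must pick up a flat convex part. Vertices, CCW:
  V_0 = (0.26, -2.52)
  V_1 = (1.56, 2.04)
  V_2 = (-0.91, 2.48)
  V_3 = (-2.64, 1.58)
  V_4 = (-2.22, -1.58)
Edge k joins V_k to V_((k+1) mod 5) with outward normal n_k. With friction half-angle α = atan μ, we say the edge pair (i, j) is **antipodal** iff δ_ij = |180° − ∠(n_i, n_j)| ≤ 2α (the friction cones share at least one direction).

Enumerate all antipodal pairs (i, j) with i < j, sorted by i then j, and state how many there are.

count = 1; pairs: (1,4)

α = atan 0.2 = 11.31°;  2α = 22.62°
n_0 = (+0.9617, -0.2742)
n_1 = (+0.1754, +0.9845)
n_2 = (-0.4615, +0.8871)
n_3 = (-0.9913, -0.1318)
n_4 = (-0.3544, -0.9351)
  (0,1): δ = 84.19°  ·
  (0,2): δ = 46.60°  ·
  (0,3): δ = 23.48°  ·
  (0,4): δ = 85.15°  ·
  (1,2): δ = 142.41°  ·
  (1,3): δ = 72.33°  ·
  (1,4): δ = 10.66°  ✓
  (2,3): δ = 109.91°  ·
  (2,4): δ = 48.24°  ·
  (3,4): δ = 118.33°  ·
antipodal pairs: 1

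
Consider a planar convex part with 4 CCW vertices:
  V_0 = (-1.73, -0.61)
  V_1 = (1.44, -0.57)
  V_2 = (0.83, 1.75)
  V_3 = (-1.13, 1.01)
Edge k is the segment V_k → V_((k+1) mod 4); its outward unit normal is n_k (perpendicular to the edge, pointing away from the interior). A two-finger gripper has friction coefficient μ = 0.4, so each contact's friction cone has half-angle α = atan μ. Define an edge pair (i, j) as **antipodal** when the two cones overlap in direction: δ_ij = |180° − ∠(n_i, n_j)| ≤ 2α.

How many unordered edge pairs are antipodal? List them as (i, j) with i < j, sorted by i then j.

α = atan 0.4 = 21.80°;  2α = 43.60°
n_0 = (+0.0126, -0.9999)
n_1 = (+0.9671, +0.2543)
n_2 = (-0.3532, +0.9355)
n_3 = (-0.9377, +0.3473)
  (0,1): δ = 75.99°  ·
  (0,2): δ = 19.96°  ✓
  (0,3): δ = 68.95°  ·
  (1,2): δ = 84.05°  ·
  (1,3): δ = 35.05°  ✓
  (2,3): δ = 131.01°  ·
antipodal pairs: 2

count = 2; pairs: (0,2), (1,3)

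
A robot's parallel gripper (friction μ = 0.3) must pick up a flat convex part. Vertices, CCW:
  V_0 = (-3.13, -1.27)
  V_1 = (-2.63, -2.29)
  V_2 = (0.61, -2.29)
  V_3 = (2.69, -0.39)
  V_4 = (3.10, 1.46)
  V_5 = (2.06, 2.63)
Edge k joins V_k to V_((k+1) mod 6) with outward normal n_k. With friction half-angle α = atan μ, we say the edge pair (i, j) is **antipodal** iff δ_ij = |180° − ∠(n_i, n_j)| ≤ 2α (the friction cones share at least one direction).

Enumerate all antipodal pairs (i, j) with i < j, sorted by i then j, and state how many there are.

count = 2; pairs: (0,4), (2,5)

α = atan 0.3 = 16.70°;  2α = 33.40°
n_0 = (-0.8979, -0.4402)
n_1 = (+0.0000, -1.0000)
n_2 = (+0.6744, -0.7383)
n_3 = (+0.9763, -0.2164)
n_4 = (+0.7474, +0.6644)
n_5 = (-0.6007, +0.7994)
  (0,1): δ = 116.11°  ·
  (0,2): δ = 73.70°  ·
  (0,3): δ = 38.61°  ·
  (0,4): δ = 15.52°  ✓
  (0,5): δ = 100.81°  ·
  (1,2): δ = 137.59°  ·
  (1,3): δ = 102.50°  ·
  (1,4): δ = 48.37°  ·
  (1,5): δ = 36.92°  ·
  (2,3): δ = 144.91°  ·
  (2,4): δ = 90.78°  ·
  (2,5): δ = 5.49°  ✓
  (3,4): δ = 125.87°  ·
  (3,5): δ = 40.58°  ·
  (4,5): δ = 94.71°  ·
antipodal pairs: 2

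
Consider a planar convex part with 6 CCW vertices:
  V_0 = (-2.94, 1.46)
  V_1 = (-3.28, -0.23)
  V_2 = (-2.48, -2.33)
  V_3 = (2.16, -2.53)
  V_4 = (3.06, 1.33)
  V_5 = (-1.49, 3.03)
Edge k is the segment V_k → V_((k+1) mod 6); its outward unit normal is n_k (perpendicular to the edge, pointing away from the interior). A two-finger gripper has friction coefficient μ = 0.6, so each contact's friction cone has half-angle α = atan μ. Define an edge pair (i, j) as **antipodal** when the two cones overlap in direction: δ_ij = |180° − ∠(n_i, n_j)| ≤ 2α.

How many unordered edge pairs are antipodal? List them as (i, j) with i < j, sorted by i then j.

count = 6; pairs: (0,3), (1,3), (1,4), (2,4), (2,5), (3,5)

α = atan 0.6 = 30.96°;  2α = 61.93°
n_0 = (-0.9804, +0.1972)
n_1 = (-0.9345, -0.3560)
n_2 = (-0.0431, -0.9991)
n_3 = (+0.9739, -0.2271)
n_4 = (+0.3500, +0.9368)
n_5 = (-0.7346, +0.6785)
  (0,1): δ = 147.77°  ·
  (0,2): δ = 81.09°  ·
  (0,3): δ = 1.75°  ✓
  (0,4): δ = 80.89°  ·
  (0,5): δ = 148.65°  ·
  (1,2): δ = 113.32°  ·
  (1,3): δ = 33.98°  ✓
  (1,4): δ = 48.66°  ✓
  (1,5): δ = 116.42°  ·
  (2,3): δ = 100.66°  ·
  (2,4): δ = 18.02°  ✓
  (2,5): δ = 49.74°  ✓
  (3,4): δ = 97.36°  ·
  (3,5): δ = 29.60°  ✓
  (4,5): δ = 112.24°  ·
antipodal pairs: 6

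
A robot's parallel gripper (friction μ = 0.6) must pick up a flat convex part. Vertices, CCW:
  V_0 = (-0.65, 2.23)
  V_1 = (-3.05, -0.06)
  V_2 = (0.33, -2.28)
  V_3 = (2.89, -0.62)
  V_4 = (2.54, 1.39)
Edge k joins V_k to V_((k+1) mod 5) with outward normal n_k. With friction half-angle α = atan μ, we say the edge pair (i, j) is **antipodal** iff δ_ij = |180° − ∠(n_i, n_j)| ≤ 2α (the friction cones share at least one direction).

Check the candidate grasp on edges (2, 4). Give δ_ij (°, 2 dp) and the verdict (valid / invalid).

δ = 47.71°, valid

α = atan 0.6 = 30.96°;  2α = 61.93°
edge 2: e_2 = (+2.56, +1.66);  n_2 = (+0.5441, -0.8390)
edge 4: e_4 = (-3.19, +0.84);  n_4 = (+0.2546, +0.9670)
∠(n_2, n_4) = 132.29°
δ = |180° − 132.29°| = 47.71°
47.71° ≤ 2α = 61.93°  →  valid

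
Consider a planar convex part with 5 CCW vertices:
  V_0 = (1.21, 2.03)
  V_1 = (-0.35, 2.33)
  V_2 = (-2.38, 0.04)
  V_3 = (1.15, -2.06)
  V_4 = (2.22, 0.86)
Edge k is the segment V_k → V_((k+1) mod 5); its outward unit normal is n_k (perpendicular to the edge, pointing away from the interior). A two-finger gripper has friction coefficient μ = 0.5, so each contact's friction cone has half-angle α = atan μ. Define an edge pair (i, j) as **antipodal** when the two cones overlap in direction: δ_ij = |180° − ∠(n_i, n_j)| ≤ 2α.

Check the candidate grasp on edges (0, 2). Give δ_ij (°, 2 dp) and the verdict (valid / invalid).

α = atan 0.5 = 26.57°;  2α = 53.13°
edge 0: e_0 = (-1.56, +0.30);  n_0 = (+0.1888, +0.9820)
edge 2: e_2 = (+3.53, -2.10);  n_2 = (-0.5113, -0.8594)
∠(n_0, n_2) = 160.14°
δ = |180° − 160.14°| = 19.86°
19.86° ≤ 2α = 53.13°  →  valid

δ = 19.86°, valid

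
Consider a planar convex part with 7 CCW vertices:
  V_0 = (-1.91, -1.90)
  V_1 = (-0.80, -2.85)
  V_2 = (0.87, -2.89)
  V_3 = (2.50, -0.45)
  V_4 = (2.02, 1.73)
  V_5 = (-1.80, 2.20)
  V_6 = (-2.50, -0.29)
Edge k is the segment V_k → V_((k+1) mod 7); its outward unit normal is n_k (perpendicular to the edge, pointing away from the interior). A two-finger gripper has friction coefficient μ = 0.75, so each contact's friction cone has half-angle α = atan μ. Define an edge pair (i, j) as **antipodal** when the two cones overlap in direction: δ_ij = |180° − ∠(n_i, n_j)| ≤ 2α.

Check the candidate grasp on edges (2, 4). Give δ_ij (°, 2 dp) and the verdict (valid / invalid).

δ = 63.27°, valid

α = atan 0.75 = 36.87°;  2α = 73.74°
edge 2: e_2 = (+1.63, +2.44);  n_2 = (+0.8315, -0.5555)
edge 4: e_4 = (-3.82, +0.47);  n_4 = (+0.1221, +0.9925)
∠(n_2, n_4) = 116.73°
δ = |180° − 116.73°| = 63.27°
63.27° ≤ 2α = 73.74°  →  valid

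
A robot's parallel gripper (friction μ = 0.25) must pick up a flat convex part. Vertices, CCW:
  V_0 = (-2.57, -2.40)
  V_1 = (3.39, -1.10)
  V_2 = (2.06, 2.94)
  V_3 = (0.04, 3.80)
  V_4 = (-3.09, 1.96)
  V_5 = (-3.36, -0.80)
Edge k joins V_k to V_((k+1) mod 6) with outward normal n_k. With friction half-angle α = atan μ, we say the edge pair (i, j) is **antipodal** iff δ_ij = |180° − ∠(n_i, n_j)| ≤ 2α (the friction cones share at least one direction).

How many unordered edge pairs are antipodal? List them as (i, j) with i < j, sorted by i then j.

count = 3; pairs: (0,3), (1,4), (1,5)

α = atan 0.25 = 14.04°;  2α = 28.07°
n_0 = (+0.2131, -0.9770)
n_1 = (+0.9499, +0.3127)
n_2 = (+0.3917, +0.9201)
n_3 = (-0.5068, +0.8621)
n_4 = (-0.9952, +0.0974)
n_5 = (-0.8967, -0.4427)
  (0,1): δ = 84.08°  ·
  (0,2): δ = 35.37°  ·
  (0,3): δ = 18.14°  ✓
  (0,4): δ = 72.11°  ·
  (0,5): δ = 103.97°  ·
  (1,2): δ = 131.28°  ·
  (1,3): δ = 77.77°  ·
  (1,4): δ = 23.81°  ✓
  (1,5): δ = 8.06°  ✓
  (2,3): δ = 126.49°  ·
  (2,4): δ = 72.53°  ·
  (2,5): δ = 40.66°  ·
  (3,4): δ = 126.04°  ·
  (3,5): δ = 94.17°  ·
  (4,5): δ = 148.13°  ·
antipodal pairs: 3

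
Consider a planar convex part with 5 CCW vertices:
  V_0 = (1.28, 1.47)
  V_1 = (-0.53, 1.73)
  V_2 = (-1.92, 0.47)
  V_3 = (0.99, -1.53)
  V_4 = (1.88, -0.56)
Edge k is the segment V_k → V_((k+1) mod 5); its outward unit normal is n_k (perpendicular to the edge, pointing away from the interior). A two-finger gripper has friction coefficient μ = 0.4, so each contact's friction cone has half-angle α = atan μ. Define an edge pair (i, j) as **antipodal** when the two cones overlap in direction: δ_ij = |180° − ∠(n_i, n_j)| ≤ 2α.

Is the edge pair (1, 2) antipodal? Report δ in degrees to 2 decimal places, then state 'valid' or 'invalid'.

δ = 76.69°, invalid

α = atan 0.4 = 21.80°;  2α = 43.60°
edge 1: e_1 = (-1.39, -1.26);  n_1 = (-0.6716, +0.7409)
edge 2: e_2 = (+2.91, -2.00);  n_2 = (-0.5664, -0.8241)
∠(n_1, n_2) = 103.31°
δ = |180° − 103.31°| = 76.69°
76.69° > 2α = 43.60°  →  invalid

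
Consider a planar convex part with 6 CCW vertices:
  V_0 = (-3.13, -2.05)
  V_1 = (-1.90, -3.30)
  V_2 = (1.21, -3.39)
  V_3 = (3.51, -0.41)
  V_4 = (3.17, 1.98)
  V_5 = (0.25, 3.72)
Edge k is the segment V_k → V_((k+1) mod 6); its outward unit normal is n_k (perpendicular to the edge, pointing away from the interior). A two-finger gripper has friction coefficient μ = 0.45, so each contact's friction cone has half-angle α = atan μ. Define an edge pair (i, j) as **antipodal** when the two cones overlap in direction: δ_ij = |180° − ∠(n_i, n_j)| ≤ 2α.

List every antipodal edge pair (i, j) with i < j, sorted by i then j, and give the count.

α = atan 0.45 = 24.23°;  2α = 48.46°
n_0 = (-0.7128, -0.7014)
n_1 = (-0.0289, -0.9996)
n_2 = (+0.7916, -0.6110)
n_3 = (+0.9900, +0.1408)
n_4 = (+0.5119, +0.8590)
n_5 = (-0.8629, +0.5055)
  (0,1): δ = 136.20°  ·
  (0,2): δ = 82.20°  ·
  (0,3): δ = 36.44°  ✓
  (0,4): δ = 14.67°  ✓
  (0,5): δ = 105.10°  ·
  (1,2): δ = 126.00°  ·
  (1,3): δ = 80.25°  ·
  (1,4): δ = 29.13°  ✓
  (1,5): δ = 61.30°  ·
  (2,3): δ = 134.24°  ·
  (2,4): δ = 83.13°  ·
  (2,5): δ = 7.30°  ✓
  (3,4): δ = 128.89°  ·
  (3,5): δ = 38.46°  ✓
  (4,5): δ = 89.57°  ·
antipodal pairs: 5

count = 5; pairs: (0,3), (0,4), (1,4), (2,5), (3,5)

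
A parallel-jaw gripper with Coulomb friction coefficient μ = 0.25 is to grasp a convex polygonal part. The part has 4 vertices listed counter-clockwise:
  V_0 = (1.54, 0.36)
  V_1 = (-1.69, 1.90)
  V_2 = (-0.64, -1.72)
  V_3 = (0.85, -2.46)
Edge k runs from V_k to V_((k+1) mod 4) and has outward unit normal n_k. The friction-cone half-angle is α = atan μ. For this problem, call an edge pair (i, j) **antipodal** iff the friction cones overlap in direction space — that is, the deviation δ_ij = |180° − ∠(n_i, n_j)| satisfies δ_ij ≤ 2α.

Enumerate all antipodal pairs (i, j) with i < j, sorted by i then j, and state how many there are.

count = 1; pairs: (0,2)

α = atan 0.25 = 14.04°;  2α = 28.07°
n_0 = (+0.4304, +0.9027)
n_1 = (-0.9604, -0.2786)
n_2 = (-0.4448, -0.8956)
n_3 = (+0.9713, -0.2377)
  (0,1): δ = 48.33°  ·
  (0,2): δ = 0.92°  ✓
  (0,3): δ = 101.74°  ·
  (1,2): δ = 132.59°  ·
  (1,3): δ = 29.92°  ·
  (2,3): δ = 77.34°  ·
antipodal pairs: 1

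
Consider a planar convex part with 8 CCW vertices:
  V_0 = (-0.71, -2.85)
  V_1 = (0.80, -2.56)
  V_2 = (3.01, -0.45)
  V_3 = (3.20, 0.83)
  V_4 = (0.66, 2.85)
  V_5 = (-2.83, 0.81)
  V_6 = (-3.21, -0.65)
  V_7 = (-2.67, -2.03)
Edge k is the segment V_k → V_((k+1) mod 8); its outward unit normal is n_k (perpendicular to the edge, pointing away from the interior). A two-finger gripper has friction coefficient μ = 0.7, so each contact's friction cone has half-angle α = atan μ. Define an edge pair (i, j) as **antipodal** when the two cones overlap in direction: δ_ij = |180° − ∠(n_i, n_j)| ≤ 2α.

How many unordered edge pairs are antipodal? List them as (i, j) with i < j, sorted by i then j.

α = atan 0.7 = 34.99°;  2α = 69.98°
n_0 = (+0.1886, -0.9821)
n_1 = (+0.6906, -0.7233)
n_2 = (+0.9892, -0.1468)
n_3 = (+0.6224, +0.7827)
n_4 = (-0.5046, +0.8633)
n_5 = (-0.9678, +0.2519)
n_6 = (-0.9312, -0.3644)
n_7 = (-0.3860, -0.9225)
  (0,1): δ = 147.20°  ·
  (0,2): δ = 109.31°  ·
  (0,3): δ = 49.37°  ✓
  (0,4): δ = 19.44°  ✓
  (0,5): δ = 64.54°  ✓
  (0,6): δ = 100.50°  ·
  (0,7): δ = 146.43°  ·
  (1,2): δ = 142.12°  ·
  (1,3): δ = 82.17°  ·
  (1,4): δ = 13.37°  ✓
  (1,5): δ = 31.74°  ✓
  (1,6): δ = 67.70°  ✓
  (1,7): δ = 113.62°  ·
  (2,3): δ = 120.05°  ·
  (2,4): δ = 51.25°  ✓
  (2,5): δ = 6.15°  ✓
  (2,6): δ = 29.81°  ✓
  (2,7): δ = 75.74°  ·
  (3,4): δ = 111.20°  ·
  (3,5): δ = 66.09°  ✓
  (3,6): δ = 30.14°  ✓
  (3,7): δ = 15.79°  ✓
  (4,5): δ = 134.90°  ·
  (4,6): δ = 98.94°  ·
  (4,7): δ = 53.01°  ✓
  (5,6): δ = 144.04°  ·
  (5,7): δ = 98.11°  ·
  (6,7): δ = 134.07°  ·
antipodal pairs: 13

count = 13; pairs: (0,3), (0,4), (0,5), (1,4), (1,5), (1,6), (2,4), (2,5), (2,6), (3,5), (3,6), (3,7), (4,7)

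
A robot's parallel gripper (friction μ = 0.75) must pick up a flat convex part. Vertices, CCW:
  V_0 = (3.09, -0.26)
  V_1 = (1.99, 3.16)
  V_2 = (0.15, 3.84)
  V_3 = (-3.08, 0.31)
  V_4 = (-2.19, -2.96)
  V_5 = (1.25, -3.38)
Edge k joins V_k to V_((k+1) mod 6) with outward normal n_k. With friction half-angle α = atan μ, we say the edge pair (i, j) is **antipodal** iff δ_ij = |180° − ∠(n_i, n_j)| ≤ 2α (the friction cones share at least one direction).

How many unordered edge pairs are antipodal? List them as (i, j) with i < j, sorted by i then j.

count = 8; pairs: (0,2), (0,3), (0,4), (1,3), (1,4), (2,4), (2,5), (3,5)

α = atan 0.75 = 36.87°;  2α = 73.74°
n_0 = (+0.9520, +0.3062)
n_1 = (+0.3467, +0.9380)
n_2 = (-0.7378, +0.6751)
n_3 = (-0.9649, -0.2626)
n_4 = (-0.1212, -0.9926)
n_5 = (+0.8614, -0.5080)
  (0,1): δ = 128.11°  ·
  (0,2): δ = 60.29°  ✓
  (0,3): δ = 2.60°  ✓
  (0,4): δ = 65.21°  ✓
  (0,5): δ = 131.64°  ·
  (1,2): δ = 112.18°  ·
  (1,3): δ = 54.49°  ✓
  (1,4): δ = 13.32°  ✓
  (1,5): δ = 79.75°  ·
  (2,3): δ = 122.32°  ·
  (2,4): δ = 54.50°  ✓
  (2,5): δ = 11.93°  ✓
  (3,4): δ = 112.19°  ·
  (3,5): δ = 45.76°  ✓
  (4,5): δ = 113.57°  ·
antipodal pairs: 8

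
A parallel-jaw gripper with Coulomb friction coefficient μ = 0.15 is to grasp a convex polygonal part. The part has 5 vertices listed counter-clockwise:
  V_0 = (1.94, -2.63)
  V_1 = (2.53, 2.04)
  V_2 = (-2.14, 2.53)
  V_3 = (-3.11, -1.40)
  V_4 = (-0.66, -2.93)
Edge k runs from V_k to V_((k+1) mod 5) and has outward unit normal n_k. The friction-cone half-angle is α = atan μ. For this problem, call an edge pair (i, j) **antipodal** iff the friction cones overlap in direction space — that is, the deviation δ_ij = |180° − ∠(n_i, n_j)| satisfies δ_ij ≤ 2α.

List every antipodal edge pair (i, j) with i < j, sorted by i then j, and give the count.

count = 2; pairs: (0,2), (1,4)

α = atan 0.15 = 8.53°;  2α = 17.06°
n_0 = (+0.9921, -0.1253)
n_1 = (+0.1044, +0.9945)
n_2 = (-0.9709, +0.2396)
n_3 = (-0.5297, -0.8482)
n_4 = (+0.1146, -0.9934)
  (0,1): δ = 88.79°  ·
  (0,2): δ = 6.66°  ✓
  (0,3): δ = 65.22°  ·
  (0,4): δ = 103.78°  ·
  (1,2): δ = 97.87°  ·
  (1,3): δ = 25.99°  ·
  (1,4): δ = 12.57°  ✓
  (2,3): δ = 108.12°  ·
  (2,4): δ = 69.55°  ·
  (3,4): δ = 141.43°  ·
antipodal pairs: 2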